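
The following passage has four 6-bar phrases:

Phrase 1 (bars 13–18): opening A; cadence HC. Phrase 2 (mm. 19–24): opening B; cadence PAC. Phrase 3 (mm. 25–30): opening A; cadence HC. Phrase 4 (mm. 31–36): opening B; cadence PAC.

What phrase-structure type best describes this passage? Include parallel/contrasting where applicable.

The cadence pattern HC–PAC–HC–PAC is weak–strong twice, and phrases 3–4 restate phrases 1–2: a period heard twice, not a double period (which would end weakly at phrase 2).

repeated period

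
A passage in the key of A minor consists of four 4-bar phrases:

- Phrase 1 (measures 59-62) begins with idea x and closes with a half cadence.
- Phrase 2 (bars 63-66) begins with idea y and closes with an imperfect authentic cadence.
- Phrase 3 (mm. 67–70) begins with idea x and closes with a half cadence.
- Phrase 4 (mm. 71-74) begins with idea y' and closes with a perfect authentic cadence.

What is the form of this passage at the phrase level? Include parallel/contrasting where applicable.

parallel double period

Four phrases in two halves: the first half (mm. 59–66) ends with an imperfect authentic cadence, the second (bars 67-74) with a perfect authentic cadence — a large antecedent–consequent pair, i.e. a double period.
Phrase 3 begins with the same material as phrase 1, making it parallel.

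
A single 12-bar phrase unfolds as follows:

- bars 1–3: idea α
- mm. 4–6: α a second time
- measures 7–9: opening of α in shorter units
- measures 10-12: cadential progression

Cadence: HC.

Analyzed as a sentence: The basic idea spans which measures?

measures 1–3

The presentation of a sentence is the basic idea (mm. 1–3) plus its repetition (mm. 4-6); the basic idea is therefore bars 1-3.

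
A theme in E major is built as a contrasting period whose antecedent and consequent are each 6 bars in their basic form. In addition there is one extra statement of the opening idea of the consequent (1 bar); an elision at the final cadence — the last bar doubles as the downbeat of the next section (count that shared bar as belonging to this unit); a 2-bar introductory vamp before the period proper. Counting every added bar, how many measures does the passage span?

Basic contrasting period: 6 + 6 = 12 bars.
12 (basic form) + 1 (extra statement) + 2 (introduction) = 15.
The elision shares a bar with the next section but does not change this unit's count.

15 measures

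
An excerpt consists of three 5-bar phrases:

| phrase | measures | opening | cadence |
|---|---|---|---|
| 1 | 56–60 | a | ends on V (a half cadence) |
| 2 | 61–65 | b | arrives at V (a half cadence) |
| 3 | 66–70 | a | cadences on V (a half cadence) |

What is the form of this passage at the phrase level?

phrase group

The final phrase closes with a half cadence, which is not stronger than the preceding half cadence; the 3 phrases lack an overall antecedent–consequent design and so form a phrase group.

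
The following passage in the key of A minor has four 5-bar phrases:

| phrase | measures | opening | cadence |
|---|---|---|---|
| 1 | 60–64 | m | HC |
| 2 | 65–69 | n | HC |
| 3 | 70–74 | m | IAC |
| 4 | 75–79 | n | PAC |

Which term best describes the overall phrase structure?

Four phrases in two halves: the first half (bars 60-69) ends with a half cadence, the second (mm. 70–79) with a perfect authentic cadence — a large antecedent–consequent pair, i.e. a double period.
Phrase 3 begins with the same material as phrase 1, making it parallel.

parallel double period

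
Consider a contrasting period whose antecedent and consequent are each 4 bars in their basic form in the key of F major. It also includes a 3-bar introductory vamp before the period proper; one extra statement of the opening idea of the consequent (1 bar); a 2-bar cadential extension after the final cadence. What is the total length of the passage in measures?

14 measures

Basic contrasting period: 4 + 4 = 8 bars.
8 (basic form) + 3 (introduction) + 1 (extra statement) + 2 (cadential extension) = 14.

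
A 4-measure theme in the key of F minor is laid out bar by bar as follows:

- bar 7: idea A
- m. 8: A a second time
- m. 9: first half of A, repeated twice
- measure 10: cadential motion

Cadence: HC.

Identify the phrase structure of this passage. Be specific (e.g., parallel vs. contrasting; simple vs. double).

sentence

Basic idea (bar 7) + its repetition (measure 8) form the presentation; fragmentation and cadence (mm. 9–10) form the continuation — the 4-bar whole is a sentence.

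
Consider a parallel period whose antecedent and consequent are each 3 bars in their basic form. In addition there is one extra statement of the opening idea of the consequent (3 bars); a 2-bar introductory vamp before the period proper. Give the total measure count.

11 measures

Basic parallel period: 3 + 3 = 6 bars.
6 (basic form) + 3 (extra statement) + 2 (introduction) = 11.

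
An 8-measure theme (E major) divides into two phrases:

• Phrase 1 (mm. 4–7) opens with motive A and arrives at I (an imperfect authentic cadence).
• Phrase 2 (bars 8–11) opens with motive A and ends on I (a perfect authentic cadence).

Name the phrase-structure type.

Phrase 1 ends with an imperfect authentic cadence (weaker) and phrase 2 with a perfect authentic cadence (stronger): antecedent + consequent = a period.
The two phrases open with the same material (A / A), so the period is parallel.

parallel period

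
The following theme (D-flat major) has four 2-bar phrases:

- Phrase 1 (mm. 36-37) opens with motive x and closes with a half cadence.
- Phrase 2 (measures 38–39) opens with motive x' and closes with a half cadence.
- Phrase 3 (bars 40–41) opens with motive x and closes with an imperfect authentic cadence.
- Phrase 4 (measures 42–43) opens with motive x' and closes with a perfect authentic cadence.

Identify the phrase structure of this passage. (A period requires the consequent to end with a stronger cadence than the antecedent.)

Four phrases in two halves: the first half (mm. 36–39) ends with a half cadence, the second (bars 40-43) with a perfect authentic cadence — a large antecedent–consequent pair, i.e. a double period.
Phrase 3 begins with the same material as phrase 1, making it parallel.

parallel double period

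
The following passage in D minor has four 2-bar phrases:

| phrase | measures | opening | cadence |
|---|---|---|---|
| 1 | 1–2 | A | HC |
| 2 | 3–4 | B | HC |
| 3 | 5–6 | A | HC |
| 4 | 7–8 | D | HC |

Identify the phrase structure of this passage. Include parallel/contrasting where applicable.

Phrase 4 ends with a half cadence, no stronger than phrase 2's half cadence, so the four phrases do not form a double period; nor do phrases 3–4 duplicate 1–2, so it is not a repeated period. With no phrase reaching a conclusive cadence, the passage is a phrase group.

phrase group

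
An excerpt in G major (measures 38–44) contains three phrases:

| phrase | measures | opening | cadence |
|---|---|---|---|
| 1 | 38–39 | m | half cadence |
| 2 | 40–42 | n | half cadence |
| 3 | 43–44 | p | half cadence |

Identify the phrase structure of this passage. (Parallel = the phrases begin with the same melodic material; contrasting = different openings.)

The final phrase closes with a half cadence, which is not stronger than the preceding half cadence; the 3 phrases lack an overall antecedent–consequent design and so form a phrase group.

phrase group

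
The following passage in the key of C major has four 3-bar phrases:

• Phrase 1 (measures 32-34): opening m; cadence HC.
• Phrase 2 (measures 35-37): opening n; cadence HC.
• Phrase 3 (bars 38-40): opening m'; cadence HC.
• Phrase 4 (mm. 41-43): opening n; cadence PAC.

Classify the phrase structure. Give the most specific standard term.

Four phrases in two halves: the first half (measures 32–37) ends with a half cadence, the second (bars 38–43) with a perfect authentic cadence — a large antecedent–consequent pair, i.e. a double period.
Phrase 3 begins with the same material as phrase 1, making it parallel.

parallel double period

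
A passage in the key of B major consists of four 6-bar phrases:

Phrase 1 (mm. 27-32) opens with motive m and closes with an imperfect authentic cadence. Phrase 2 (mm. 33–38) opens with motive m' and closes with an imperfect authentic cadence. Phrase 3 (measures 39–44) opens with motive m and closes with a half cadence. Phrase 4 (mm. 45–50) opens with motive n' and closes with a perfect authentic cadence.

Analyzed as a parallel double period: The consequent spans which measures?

In a double period the four phrases pair into a large antecedent (phrases 1–2, ending imperfect authentic cadence) and a large consequent (phrases 3–4, ending perfect authentic cadence). The consequent spans mm. 39–50.

measures 39–50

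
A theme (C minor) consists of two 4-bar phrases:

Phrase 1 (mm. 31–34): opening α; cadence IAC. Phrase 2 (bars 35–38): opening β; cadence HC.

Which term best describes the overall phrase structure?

phrase group

The second phrase closes with a half cadence, which is not stronger than the first phrase's imperfect authentic cadence; without a weak→strong cadential pair there is no antecedent–consequent relationship, so this is a phrase group rather than a period.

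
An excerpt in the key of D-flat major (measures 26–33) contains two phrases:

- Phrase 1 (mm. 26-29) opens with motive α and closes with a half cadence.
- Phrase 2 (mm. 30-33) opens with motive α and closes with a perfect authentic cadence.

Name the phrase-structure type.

parallel period

Phrase 1 ends with a half cadence (weaker) and phrase 2 with a perfect authentic cadence (stronger): antecedent + consequent = a period.
The two phrases open with the same material (α / α), so the period is parallel.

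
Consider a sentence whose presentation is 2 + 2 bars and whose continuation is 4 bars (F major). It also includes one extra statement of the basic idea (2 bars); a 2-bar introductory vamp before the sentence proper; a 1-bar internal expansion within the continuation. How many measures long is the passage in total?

Basic sentence: 2 + 2 + 4 = 8 bars.
8 (basic form) + 2 (extra statement) + 2 (introduction) + 1 (internal expansion) = 13.

13 measures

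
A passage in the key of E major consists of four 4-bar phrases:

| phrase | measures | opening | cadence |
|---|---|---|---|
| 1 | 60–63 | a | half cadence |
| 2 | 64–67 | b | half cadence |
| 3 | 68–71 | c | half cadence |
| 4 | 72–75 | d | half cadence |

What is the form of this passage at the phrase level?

Phrase 4 ends with a half cadence, no stronger than phrase 2's half cadence, so the four phrases do not form a double period; nor do phrases 3–4 duplicate 1–2, so it is not a repeated period. With no phrase reaching a conclusive cadence, the passage is a phrase group.

phrase group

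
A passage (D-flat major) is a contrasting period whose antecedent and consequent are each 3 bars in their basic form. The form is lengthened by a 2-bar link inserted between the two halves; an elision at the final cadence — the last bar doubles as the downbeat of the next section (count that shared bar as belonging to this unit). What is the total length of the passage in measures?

Basic contrasting period: 3 + 3 = 6 bars.
6 (basic form) + 2 (link) = 8.
The elision shares a bar with the next section but does not change this unit's count.

8 measures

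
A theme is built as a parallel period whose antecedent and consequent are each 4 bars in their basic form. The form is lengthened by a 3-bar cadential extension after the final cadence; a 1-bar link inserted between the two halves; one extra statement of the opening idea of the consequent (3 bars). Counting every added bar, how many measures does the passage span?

15 measures

Basic parallel period: 4 + 4 = 8 bars.
8 (basic form) + 3 (cadential extension) + 1 (link) + 3 (extra statement) = 15.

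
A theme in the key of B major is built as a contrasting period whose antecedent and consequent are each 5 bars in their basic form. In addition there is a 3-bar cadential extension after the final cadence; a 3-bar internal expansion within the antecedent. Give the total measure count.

Basic contrasting period: 5 + 5 = 10 bars.
10 (basic form) + 3 (cadential extension) + 3 (internal expansion) = 16.

16 measures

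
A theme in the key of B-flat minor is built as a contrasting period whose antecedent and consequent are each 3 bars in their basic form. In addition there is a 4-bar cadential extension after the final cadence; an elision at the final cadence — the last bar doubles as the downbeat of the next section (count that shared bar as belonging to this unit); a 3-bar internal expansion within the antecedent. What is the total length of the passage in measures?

13 measures

Basic contrasting period: 3 + 3 = 6 bars.
6 (basic form) + 4 (cadential extension) + 3 (internal expansion) = 13.
The elision shares a bar with the next section but does not change this unit's count.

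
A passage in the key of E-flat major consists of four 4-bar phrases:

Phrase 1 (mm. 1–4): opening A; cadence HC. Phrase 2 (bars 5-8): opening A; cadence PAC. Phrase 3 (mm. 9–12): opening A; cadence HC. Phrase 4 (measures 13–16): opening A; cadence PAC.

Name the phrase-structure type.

The cadence pattern HC–PAC–HC–PAC is weak–strong twice, and phrases 3–4 restate phrases 1–2: a period heard twice, not a double period (which would end weakly at phrase 2).

repeated period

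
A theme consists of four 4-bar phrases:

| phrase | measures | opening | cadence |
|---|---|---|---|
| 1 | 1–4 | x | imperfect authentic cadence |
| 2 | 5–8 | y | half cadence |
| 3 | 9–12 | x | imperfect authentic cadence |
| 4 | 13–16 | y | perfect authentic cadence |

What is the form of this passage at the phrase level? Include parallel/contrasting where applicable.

Four phrases in two halves: the first half (mm. 1-8) ends with a half cadence, the second (bars 9–16) with a perfect authentic cadence — a large antecedent–consequent pair, i.e. a double period.
Phrase 3 begins with the same material as phrase 1, making it parallel.

parallel double period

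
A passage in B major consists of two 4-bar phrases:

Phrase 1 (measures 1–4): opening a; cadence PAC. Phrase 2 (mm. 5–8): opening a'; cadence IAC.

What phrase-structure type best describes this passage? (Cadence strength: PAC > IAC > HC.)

phrase group

The second phrase closes with an imperfect authentic cadence, which is not stronger than the first phrase's perfect authentic cadence; without a weak→strong cadential pair there is no antecedent–consequent relationship, so this is a phrase group rather than a period.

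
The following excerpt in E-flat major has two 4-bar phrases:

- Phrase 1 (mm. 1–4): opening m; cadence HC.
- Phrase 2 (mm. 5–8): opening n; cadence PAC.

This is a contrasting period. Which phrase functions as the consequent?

The phrase ending with the weaker cadence (half cadence) is the antecedent; the one ending more conclusively (perfect authentic cadence) is the consequent. The consequent is phrase 2.

phrase 2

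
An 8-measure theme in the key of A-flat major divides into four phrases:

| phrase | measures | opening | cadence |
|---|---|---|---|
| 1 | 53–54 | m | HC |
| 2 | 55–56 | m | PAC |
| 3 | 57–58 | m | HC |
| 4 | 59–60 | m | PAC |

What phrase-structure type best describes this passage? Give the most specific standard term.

repeated period

The cadence pattern HC–PAC–HC–PAC is weak–strong twice, and phrases 3–4 restate phrases 1–2: a period heard twice, not a double period (which would end weakly at phrase 2).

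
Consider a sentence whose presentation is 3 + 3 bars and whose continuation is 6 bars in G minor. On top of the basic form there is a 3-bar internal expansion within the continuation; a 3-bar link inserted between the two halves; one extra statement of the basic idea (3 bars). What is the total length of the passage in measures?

21 measures

Basic sentence: 3 + 3 + 6 = 12 bars.
12 (basic form) + 3 (internal expansion) + 3 (link) + 3 (extra statement) = 21.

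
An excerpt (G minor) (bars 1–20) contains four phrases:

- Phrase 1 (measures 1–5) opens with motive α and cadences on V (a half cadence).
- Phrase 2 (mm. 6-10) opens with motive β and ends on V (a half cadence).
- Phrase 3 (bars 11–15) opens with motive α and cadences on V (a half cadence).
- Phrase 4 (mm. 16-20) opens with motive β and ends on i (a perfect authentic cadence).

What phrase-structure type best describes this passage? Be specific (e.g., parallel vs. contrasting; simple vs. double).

Four phrases in two halves: the first half (measures 1–10) ends with a half cadence, the second (mm. 11–20) with a perfect authentic cadence — a large antecedent–consequent pair, i.e. a double period.
Phrase 3 begins with the same material as phrase 1, making it parallel.

parallel double period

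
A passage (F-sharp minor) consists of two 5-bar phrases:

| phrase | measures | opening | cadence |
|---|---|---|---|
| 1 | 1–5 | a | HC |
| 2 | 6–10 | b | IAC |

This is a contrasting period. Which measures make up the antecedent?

measures 1–5

The phrase ending with the weaker cadence (half cadence) is the antecedent; the one ending more conclusively (imperfect authentic cadence) is the consequent. The antecedent is measures 1–5.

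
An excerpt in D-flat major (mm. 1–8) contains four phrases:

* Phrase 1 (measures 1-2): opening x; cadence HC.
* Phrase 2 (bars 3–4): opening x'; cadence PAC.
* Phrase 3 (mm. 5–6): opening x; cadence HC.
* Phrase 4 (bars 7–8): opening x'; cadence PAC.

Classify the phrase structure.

The cadence pattern HC–PAC–HC–PAC is weak–strong twice, and phrases 3–4 restate phrases 1–2: a period heard twice, not a double period (which would end weakly at phrase 2).

repeated period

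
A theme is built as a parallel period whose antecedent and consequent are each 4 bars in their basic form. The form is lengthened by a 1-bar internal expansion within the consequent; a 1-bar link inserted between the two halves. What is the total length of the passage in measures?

10 measures

Basic parallel period: 4 + 4 = 8 bars.
8 (basic form) + 1 (internal expansion) + 1 (link) = 10.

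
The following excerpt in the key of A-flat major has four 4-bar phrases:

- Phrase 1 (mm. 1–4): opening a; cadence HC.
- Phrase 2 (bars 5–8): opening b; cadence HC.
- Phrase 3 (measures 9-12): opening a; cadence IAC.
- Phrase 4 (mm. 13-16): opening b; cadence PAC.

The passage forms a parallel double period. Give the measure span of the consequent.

In a double period the first pair of phrases (ending half cadence) is the large antecedent and the second pair (ending perfect authentic cadence) is the large consequent; the consequent is measures 9–16.

measures 9–16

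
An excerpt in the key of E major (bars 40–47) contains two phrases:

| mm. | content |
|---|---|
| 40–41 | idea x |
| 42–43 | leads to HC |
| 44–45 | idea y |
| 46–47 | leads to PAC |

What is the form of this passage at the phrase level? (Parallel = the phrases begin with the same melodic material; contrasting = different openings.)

Phrase 1 ends with a half cadence (weaker) and phrase 2 with a perfect authentic cadence (stronger): antecedent + consequent = a period.
The two phrases open with different material (x / y), so the period is contrasting.

contrasting period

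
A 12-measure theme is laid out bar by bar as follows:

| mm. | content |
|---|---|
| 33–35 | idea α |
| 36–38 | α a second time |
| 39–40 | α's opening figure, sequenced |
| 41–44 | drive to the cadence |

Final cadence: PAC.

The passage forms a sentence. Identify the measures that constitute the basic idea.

measures 33–35

The presentation of a sentence is the basic idea (measures 33–35) plus its repetition (mm. 36–38); the basic idea is therefore bars 33–35.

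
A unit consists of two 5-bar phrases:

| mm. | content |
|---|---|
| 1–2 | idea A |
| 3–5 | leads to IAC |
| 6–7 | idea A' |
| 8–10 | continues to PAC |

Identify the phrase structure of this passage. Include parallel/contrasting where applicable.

Phrase 1 ends with an imperfect authentic cadence (weaker) and phrase 2 with a perfect authentic cadence (stronger): antecedent + consequent = a period.
The two phrases open with the same material (A / A'), so the period is parallel.

parallel period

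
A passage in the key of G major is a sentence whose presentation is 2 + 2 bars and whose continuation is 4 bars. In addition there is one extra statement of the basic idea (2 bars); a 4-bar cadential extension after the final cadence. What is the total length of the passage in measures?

14 measures

Basic sentence: 2 + 2 + 4 = 8 bars.
8 (basic form) + 2 (extra statement) + 4 (cadential extension) = 14.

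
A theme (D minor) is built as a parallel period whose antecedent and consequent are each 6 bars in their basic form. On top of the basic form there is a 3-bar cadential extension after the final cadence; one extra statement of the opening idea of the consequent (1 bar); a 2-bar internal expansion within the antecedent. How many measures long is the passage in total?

Basic parallel period: 6 + 6 = 12 bars.
12 (basic form) + 3 (cadential extension) + 1 (extra statement) + 2 (internal expansion) = 18.

18 measures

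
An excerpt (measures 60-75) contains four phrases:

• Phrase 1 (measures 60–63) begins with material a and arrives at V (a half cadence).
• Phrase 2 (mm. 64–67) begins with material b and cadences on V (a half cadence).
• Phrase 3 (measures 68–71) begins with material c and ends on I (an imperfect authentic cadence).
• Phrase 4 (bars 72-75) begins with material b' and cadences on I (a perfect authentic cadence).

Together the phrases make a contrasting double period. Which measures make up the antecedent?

measures 60–67

In a double period the first pair of phrases (ending half cadence) is the large antecedent and the second pair (ending perfect authentic cadence) is the large consequent; the antecedent is measures 60–67.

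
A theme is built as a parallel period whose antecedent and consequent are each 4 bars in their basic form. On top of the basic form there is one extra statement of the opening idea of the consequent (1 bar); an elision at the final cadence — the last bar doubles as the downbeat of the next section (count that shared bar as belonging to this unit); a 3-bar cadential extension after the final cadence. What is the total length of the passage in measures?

12 measures

Basic parallel period: 4 + 4 = 8 bars.
8 (basic form) + 1 (extra statement) + 3 (cadential extension) = 12.
The elision shares a bar with the next section but does not change this unit's count.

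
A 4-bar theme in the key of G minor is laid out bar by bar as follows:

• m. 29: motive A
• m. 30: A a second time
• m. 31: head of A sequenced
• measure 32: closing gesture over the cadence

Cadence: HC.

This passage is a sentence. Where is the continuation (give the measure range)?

After the presentation (mm. 29-30), the continuation covers the fragmentation through the cadence: mm. 31-32.

measures 31–32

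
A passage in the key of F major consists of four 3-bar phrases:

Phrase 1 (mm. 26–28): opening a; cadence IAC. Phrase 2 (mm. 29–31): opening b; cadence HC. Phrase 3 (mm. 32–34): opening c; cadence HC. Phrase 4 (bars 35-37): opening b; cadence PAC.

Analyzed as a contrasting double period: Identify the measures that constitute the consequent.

measures 32–37

In a double period the four phrases pair into a large antecedent (phrases 1–2, ending half cadence) and a large consequent (phrases 3–4, ending perfect authentic cadence). The consequent spans mm. 32-37.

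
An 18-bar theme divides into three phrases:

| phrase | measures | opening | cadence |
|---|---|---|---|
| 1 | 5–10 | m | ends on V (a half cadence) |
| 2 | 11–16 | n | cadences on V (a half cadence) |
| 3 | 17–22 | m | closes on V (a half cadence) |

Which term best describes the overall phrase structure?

phrase group

The final phrase closes with a half cadence, which is not stronger than the preceding half cadence; the 3 phrases lack an overall antecedent–consequent design and so form a phrase group.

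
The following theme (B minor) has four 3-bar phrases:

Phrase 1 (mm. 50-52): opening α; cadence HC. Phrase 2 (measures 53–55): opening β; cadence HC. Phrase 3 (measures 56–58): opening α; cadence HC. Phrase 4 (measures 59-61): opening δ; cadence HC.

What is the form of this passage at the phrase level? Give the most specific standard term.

Phrase 4 ends with a half cadence, no stronger than phrase 2's half cadence, so the four phrases do not form a double period; nor do phrases 3–4 duplicate 1–2, so it is not a repeated period. With no phrase reaching a conclusive cadence, the passage is a phrase group.

phrase group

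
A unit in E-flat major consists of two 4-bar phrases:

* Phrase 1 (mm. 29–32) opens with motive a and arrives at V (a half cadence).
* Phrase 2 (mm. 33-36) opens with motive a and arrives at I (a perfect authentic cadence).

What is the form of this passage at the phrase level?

Phrase 1 ends with a half cadence (weaker) and phrase 2 with a perfect authentic cadence (stronger): antecedent + consequent = a period.
The two phrases open with the same material (a / a), so the period is parallel.

parallel period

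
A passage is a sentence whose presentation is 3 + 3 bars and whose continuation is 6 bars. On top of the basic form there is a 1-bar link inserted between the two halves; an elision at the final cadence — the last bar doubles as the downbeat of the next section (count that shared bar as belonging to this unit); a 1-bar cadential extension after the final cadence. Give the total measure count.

Basic sentence: 3 + 3 + 6 = 12 bars.
12 (basic form) + 1 (link) + 1 (cadential extension) = 14.
The elision shares a bar with the next section but does not change this unit's count.

14 measures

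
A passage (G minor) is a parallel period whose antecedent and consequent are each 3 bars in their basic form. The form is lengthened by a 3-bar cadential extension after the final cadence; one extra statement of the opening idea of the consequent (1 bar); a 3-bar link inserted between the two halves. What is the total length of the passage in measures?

Basic parallel period: 3 + 3 = 6 bars.
6 (basic form) + 3 (cadential extension) + 1 (extra statement) + 3 (link) = 13.

13 measures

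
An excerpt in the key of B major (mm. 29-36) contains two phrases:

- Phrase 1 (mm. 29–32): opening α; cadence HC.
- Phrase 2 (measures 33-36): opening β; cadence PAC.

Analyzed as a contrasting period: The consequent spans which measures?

measures 33–36

The antecedent is the phrase ending with the weaker cadence (half cadence, phrase 1) and the consequent the one ending more conclusively (perfect authentic cadence, phrase 2); the consequent is mm. 33–36.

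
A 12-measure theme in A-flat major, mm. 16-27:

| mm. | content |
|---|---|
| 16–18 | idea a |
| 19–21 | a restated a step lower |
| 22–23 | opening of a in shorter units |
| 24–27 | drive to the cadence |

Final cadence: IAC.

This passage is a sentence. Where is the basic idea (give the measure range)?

The presentation of a sentence is the basic idea (bars 16-18) plus its repetition (bars 19–21); the basic idea is therefore measures 16–18.

measures 16–18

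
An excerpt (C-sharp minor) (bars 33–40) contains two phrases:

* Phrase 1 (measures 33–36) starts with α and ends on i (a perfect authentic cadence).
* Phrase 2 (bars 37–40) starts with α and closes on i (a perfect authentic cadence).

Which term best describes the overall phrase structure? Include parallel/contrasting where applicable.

Both phrases have the same opening (α) and the same cadence (perfect authentic cadence): the second is a restatement, not a consequent, so this is a repeated phrase rather than a period.

repeated phrase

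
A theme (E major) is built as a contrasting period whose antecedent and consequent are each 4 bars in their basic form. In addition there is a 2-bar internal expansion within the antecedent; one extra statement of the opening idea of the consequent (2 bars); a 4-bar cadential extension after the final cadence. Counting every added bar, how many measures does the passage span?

16 measures

Basic contrasting period: 4 + 4 = 8 bars.
8 (basic form) + 2 (internal expansion) + 2 (extra statement) + 4 (cadential extension) = 16.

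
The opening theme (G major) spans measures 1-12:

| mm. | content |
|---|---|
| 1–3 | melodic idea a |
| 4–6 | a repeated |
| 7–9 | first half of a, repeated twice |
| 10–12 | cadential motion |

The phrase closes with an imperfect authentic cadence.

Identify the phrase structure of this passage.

sentence

Basic idea (mm. 1–3) + its repetition (bars 4–6) form the presentation; fragmentation and cadence (mm. 7-12) form the continuation — the 12-bar whole is a sentence.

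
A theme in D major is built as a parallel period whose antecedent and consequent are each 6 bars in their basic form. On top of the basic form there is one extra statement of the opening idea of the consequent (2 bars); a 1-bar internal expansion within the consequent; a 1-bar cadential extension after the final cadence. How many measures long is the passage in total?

16 measures

Basic parallel period: 6 + 6 = 12 bars.
12 (basic form) + 2 (extra statement) + 1 (internal expansion) + 1 (cadential extension) = 16.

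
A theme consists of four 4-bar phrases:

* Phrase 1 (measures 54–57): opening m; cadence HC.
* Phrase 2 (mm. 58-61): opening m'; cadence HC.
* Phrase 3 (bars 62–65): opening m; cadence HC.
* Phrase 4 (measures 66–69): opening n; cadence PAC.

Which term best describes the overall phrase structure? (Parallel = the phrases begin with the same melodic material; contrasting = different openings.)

Four phrases in two halves: the first half (measures 54–61) ends with a half cadence, the second (mm. 62-69) with a perfect authentic cadence — a large antecedent–consequent pair, i.e. a double period.
Phrase 3 begins with the same material as phrase 1, making it parallel.

parallel double period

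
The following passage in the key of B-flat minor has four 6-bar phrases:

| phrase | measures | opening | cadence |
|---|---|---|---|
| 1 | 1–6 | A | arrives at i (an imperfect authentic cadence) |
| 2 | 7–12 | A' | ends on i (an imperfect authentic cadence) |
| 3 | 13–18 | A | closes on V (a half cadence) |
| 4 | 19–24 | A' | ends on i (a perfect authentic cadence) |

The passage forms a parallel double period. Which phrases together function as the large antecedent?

In a double period the first pair of phrases (ending imperfect authentic cadence) is the large antecedent and the second pair (ending perfect authentic cadence) is the large consequent; the antecedent is phrases 1 and 2.

phrases 1 and 2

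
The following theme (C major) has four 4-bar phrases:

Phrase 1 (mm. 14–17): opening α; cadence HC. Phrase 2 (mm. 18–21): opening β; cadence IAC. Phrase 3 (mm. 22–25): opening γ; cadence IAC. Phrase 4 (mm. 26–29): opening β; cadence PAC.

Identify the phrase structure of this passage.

contrasting double period

Four phrases in two halves: the first half (mm. 14–21) ends with an imperfect authentic cadence, the second (mm. 22–29) with a perfect authentic cadence — a large antecedent–consequent pair, i.e. a double period.
Phrase 3 begins with different material from phrase 1, making it contrasting.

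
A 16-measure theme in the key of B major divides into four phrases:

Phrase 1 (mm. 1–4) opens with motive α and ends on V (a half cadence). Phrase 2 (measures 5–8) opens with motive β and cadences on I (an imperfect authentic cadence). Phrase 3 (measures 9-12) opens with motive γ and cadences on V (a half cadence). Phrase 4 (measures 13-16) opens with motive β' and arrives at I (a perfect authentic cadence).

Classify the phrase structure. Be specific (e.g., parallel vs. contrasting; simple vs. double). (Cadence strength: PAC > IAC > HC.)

Four phrases in two halves: the first half (measures 1–8) ends with an imperfect authentic cadence, the second (bars 9-16) with a perfect authentic cadence — a large antecedent–consequent pair, i.e. a double period.
Phrase 3 begins with different material from phrase 1, making it contrasting.

contrasting double period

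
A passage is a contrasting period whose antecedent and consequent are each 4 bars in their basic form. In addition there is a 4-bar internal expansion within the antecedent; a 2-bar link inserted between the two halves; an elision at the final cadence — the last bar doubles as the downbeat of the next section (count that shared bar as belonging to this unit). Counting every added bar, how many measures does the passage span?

14 measures

Basic contrasting period: 4 + 4 = 8 bars.
8 (basic form) + 4 (internal expansion) + 2 (link) = 14.
The elision shares a bar with the next section but does not change this unit's count.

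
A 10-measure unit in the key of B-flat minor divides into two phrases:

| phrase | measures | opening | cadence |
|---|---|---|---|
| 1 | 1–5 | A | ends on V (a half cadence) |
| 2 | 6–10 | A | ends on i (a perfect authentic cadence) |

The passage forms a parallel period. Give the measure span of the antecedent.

The antecedent is the phrase ending with the weaker cadence (half cadence, phrase 1) and the consequent the one ending more conclusively (perfect authentic cadence, phrase 2); the antecedent is measures 1–5.

measures 1–5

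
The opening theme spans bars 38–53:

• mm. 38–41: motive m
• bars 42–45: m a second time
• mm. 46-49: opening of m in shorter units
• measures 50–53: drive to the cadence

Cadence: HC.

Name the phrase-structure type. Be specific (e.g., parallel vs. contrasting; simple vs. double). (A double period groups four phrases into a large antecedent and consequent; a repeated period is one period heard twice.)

Basic idea (bars 38–41) + its repetition (bars 42-45) form the presentation; fragmentation and cadence (bars 46–53) form the continuation — the 16-bar whole is a sentence.

sentence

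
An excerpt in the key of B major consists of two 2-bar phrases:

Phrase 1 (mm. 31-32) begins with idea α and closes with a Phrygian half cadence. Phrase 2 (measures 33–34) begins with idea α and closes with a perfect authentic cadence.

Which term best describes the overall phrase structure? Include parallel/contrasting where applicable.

parallel period

Phrase 1 ends with a Phrygian half cadence (weaker) and phrase 2 with a perfect authentic cadence (stronger): antecedent + consequent = a period.
The two phrases open with the same material (α / α), so the period is parallel.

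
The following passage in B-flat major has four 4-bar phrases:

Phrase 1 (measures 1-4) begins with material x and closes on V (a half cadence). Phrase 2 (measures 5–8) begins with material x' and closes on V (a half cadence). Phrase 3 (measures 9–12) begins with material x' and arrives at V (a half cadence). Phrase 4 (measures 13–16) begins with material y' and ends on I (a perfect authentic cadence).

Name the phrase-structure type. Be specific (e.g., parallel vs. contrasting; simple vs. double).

parallel double period

Four phrases in two halves: the first half (bars 1–8) ends with a half cadence, the second (bars 9–16) with a perfect authentic cadence — a large antecedent–consequent pair, i.e. a double period.
Phrase 3 begins with the same material as phrase 1, making it parallel.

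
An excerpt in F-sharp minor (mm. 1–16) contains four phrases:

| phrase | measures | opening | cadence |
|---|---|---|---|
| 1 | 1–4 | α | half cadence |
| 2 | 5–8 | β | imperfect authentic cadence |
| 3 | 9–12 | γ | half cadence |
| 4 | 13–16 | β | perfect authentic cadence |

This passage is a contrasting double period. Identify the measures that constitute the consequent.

measures 9–16

In a double period the four phrases pair into a large antecedent (phrases 1–2, ending imperfect authentic cadence) and a large consequent (phrases 3–4, ending perfect authentic cadence). The consequent spans bars 9–16.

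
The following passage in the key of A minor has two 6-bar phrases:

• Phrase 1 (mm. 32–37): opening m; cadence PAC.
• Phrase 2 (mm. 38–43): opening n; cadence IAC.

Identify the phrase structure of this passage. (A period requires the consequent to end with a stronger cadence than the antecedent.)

The second phrase closes with an imperfect authentic cadence, which is not stronger than the first phrase's perfect authentic cadence; without a weak→strong cadential pair there is no antecedent–consequent relationship, so this is a phrase group rather than a period.

phrase group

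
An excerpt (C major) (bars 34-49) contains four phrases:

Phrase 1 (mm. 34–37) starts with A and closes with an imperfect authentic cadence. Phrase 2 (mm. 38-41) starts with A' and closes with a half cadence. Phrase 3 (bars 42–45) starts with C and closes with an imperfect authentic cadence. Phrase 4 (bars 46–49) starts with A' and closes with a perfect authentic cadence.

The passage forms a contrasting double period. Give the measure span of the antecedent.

measures 34–41

In a double period the first pair of phrases (ending half cadence) is the large antecedent and the second pair (ending perfect authentic cadence) is the large consequent; the antecedent is measures 34–41.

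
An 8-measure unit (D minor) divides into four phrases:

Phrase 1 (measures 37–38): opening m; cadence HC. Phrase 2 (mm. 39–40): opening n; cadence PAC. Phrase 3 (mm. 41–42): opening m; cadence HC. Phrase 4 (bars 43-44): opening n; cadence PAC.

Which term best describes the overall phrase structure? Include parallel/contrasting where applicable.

The cadence pattern HC–PAC–HC–PAC is weak–strong twice, and phrases 3–4 restate phrases 1–2: a period heard twice, not a double period (which would end weakly at phrase 2).

repeated period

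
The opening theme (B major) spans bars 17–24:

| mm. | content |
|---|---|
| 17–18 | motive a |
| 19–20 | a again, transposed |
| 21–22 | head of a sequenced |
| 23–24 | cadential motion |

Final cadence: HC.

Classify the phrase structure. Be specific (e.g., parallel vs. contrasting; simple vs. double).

sentence

Basic idea (measures 17–18) + its repetition (mm. 19-20) form the presentation; fragmentation and cadence (bars 21–24) form the continuation — the 8-bar whole is a sentence.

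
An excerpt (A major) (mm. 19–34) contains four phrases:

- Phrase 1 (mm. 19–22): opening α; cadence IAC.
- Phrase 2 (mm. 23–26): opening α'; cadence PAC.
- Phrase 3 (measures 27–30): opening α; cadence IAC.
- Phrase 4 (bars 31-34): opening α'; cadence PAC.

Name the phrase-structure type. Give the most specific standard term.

repeated period

The cadence pattern IAC–PAC–IAC–PAC is weak–strong twice, and phrases 3–4 restate phrases 1–2: a period heard twice, not a double period (which would end weakly at phrase 2).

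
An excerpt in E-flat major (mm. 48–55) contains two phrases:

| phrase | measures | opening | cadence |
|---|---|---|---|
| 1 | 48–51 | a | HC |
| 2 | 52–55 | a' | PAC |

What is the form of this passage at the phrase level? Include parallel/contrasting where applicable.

parallel period

Phrase 1 ends with a half cadence (weaker) and phrase 2 with a perfect authentic cadence (stronger): antecedent + consequent = a period.
The two phrases open with the same material (a / a'), so the period is parallel.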